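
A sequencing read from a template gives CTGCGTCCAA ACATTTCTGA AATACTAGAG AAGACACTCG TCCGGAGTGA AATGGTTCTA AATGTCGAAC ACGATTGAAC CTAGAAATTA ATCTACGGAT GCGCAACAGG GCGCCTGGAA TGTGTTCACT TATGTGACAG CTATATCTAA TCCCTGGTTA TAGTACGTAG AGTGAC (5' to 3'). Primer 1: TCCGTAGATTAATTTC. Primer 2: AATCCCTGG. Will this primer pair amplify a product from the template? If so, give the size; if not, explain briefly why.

No product — the primers' 3' ends point away from each other.

Primer 1 (TCCGTAGATTAATTTC) has reverse complement GAAATTAATCTACGGA, which matches the top strand at positions 84–99; primer 1 anneals to the top strand there with its 3' end pointing upstream toward position 84.
Primer 2 (AATCCCTGG) matches the top strand directly at positions 149–157; it anneals to the bottom strand with its 3' end pointing downstream toward position 157.
The 3' ends diverge (primer 1 extends toward position 1, primer 2 toward position 176), so the primers never converge on a shared product.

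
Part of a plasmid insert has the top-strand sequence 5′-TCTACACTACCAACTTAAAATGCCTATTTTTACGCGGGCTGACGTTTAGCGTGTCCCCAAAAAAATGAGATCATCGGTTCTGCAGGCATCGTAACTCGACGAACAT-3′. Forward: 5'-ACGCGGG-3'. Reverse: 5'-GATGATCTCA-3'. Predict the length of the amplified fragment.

Forward primer ACGCGGG is found on the top strand at positions 32–38.
Taking the reverse complement of GATGATCTCA gives TGAGATCATC, found at positions 66–75 on the template; the primer anneals here to the top strand with its 3' end pointing upstream.
The product runs from position 32 to position 75, so its length is 75 − 32 + 1 = 44 bp.

44 bp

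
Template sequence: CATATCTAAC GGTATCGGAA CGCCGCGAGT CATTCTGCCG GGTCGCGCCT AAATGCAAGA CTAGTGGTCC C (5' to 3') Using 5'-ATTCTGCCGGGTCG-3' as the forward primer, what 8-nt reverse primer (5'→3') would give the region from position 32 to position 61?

5'-GTCTTGCA-3'

The product's 3' end on the top strand is position 61.
The reverse primer anneals to the top strand over positions 54–61, i.e. to TGCAAGAC.
Its sequence written 5'→3' is the reverse complement: GTCTTGCA.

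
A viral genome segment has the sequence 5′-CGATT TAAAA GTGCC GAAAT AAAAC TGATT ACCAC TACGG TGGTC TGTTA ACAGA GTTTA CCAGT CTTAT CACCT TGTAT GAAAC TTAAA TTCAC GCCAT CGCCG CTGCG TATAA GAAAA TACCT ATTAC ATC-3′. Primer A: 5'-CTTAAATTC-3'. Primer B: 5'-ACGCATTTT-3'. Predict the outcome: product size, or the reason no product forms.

Primer B (ACGCATTTT) does not match the top strand, and its reverse complement AAAATGCGT does not match either.
With no annealing site for primer B, no amplification occurs.

No product — primer B has no binding site in the template.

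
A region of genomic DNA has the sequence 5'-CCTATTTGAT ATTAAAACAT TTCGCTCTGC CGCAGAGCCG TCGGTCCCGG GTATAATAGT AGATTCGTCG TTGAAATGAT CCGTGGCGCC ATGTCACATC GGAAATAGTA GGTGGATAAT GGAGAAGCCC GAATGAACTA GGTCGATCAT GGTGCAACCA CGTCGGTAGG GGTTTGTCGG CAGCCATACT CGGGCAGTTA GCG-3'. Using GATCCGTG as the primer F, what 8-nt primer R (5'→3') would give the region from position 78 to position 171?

The product's 3' end on the top strand is position 171.
The reverse primer anneals to the top strand over positions 164–171, i.e. to CGGTAGGG.
Its sequence written 5'→3' is the reverse complement: CCCTACCG.

5'-CCCTACCG-3'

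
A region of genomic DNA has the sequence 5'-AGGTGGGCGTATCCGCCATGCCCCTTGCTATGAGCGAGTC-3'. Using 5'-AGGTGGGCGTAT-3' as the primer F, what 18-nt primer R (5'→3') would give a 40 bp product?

The forward primer binds at positions 1–12, so a 40 bp product ends at position 1 + 40 − 1 = 40.
The reverse primer anneals to the top strand over positions 23–40, i.e. to CCTTGCTATGAGCGAGTC.
Its sequence written 5'→3' is the reverse complement: GACTCGCTCATAGCAAGG.

5'-GACTCGCTCATAGCAAGG-3'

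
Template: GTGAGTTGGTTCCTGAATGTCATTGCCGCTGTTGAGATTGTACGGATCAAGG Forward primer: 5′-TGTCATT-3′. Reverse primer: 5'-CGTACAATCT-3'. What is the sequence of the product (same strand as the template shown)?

5'-TGTCATTGCCGCTGTTGAGATTGTACG-3'

Forward primer TGTCATT is found on the top strand at positions 18–24.
The reverse primer's reverse complement is AGATTGTACG, which matches the template at positions 35–44.
The product is the template from position 18 through 44 (27 bp).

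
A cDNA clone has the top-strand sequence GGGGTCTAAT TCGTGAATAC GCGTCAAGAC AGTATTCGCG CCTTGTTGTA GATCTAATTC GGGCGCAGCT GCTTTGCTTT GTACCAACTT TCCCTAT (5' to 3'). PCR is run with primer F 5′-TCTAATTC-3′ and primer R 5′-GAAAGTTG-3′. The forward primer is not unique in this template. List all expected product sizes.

88 bp, 40 bp

The forward primer TCTAATTC matches the top strand at positions 5–12, 53–60.
The reverse primer's reverse complement is CAACTTTC, matching at positions 85–92.
Each forward site pairs with the reverse site to give a product ending at position 92: sizes 88, 40 bp.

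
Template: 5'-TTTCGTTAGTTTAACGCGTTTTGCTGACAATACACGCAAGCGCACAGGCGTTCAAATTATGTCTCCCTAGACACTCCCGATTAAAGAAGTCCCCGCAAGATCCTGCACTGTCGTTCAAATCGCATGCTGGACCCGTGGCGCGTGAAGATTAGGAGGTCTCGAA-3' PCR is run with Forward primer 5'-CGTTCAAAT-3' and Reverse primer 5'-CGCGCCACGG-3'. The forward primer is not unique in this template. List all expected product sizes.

The forward primer CGTTCAAAT matches the top strand at positions 49–57, 112–120.
The reverse primer's reverse complement is CCGTGGCGCG, matching at positions 133–142.
Each forward site pairs with the reverse site to give a product ending at position 142: sizes 94, 31 bp.

94 bp, 31 bp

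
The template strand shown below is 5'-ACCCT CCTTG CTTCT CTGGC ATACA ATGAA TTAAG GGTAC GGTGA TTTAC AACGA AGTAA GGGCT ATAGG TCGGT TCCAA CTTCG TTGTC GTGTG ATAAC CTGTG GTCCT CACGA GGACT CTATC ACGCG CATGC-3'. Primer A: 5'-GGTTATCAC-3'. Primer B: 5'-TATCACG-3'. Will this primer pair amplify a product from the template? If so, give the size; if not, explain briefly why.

Primer A (GGTTATCAC) has reverse complement GTGATAACC, which matches the top strand at positions 93–101; primer A anneals to the top strand there with its 3' end pointing upstream toward position 93.
Primer B (TATCACG) matches the top strand directly at positions 122–128; it anneals to the bottom strand with its 3' end pointing downstream toward position 128.
The 3' ends diverge (primer A extends toward position 1, primer B toward position 135), so the primers never converge on a shared product.

No product — the primers' 3' ends point away from each other.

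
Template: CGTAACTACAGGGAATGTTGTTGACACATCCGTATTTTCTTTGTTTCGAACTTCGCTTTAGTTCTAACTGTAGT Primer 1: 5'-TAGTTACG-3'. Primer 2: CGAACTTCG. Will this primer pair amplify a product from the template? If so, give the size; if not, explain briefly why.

No product — the primers' 3' ends point away from each other.

Primer 1 (TAGTTACG) has reverse complement CGTAACTA, which matches the top strand at positions 1–8; primer 1 anneals to the top strand there with its 3' end pointing upstream toward position 1.
Primer 2 (CGAACTTCG) matches the top strand directly at positions 47–55; it anneals to the bottom strand with its 3' end pointing downstream toward position 55.
The 3' ends diverge (primer 1 extends toward position 1, primer 2 toward position 74), so the primers never converge on a shared product.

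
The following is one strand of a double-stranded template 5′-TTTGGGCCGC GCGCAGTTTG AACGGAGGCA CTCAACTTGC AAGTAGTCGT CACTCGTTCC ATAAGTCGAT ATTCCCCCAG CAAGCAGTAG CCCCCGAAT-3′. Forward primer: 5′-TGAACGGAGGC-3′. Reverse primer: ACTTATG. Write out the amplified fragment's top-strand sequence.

Forward primer TGAACGGAGGC is found on the top strand at positions 19–29.
Taking the reverse complement of ACTTATG gives CATAAGT, found at positions 60–66 on the template; the primer anneals here to the top strand with its 3' end pointing upstream.
The product is the template from position 19 through 66 (48 bp).

5'-TGAACGGAGGCACTCAACTTGCAAGTAGTCGTCACTCGTTCCATAAGT-3'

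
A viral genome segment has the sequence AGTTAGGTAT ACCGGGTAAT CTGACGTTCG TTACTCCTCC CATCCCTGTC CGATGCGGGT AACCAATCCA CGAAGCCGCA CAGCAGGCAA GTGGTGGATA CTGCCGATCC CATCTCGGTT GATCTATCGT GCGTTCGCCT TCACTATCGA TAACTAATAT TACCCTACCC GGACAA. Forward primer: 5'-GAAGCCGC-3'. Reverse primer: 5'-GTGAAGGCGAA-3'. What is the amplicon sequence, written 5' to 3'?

5'-GAAGCCGCACAGCAGGCAAGTGGTGGATACTGCCGATCCCATCTCGGTTGATCTATCGTGCGTTCGCCTTCAC-3'

The forward primer matches the template at positions 72–79.
Reverse complement of the reverse primer: TTCGCCTTCAC. This occurs on the top strand at positions 134–144.
The product is the template from position 72 through 144 (73 bp).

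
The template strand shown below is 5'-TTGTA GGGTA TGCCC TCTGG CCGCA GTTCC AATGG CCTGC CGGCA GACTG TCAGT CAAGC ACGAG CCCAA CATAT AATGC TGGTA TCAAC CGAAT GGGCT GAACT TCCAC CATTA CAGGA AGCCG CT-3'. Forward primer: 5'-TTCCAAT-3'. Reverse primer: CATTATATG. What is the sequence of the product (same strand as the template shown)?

Forward primer TTCCAAT is found on the top strand at positions 27–33.
Taking the reverse complement of CATTATATG gives CATATAATG, found at positions 71–79 on the template; the primer anneals here to the top strand with its 3' end pointing upstream.
The product is the template from position 27 through 79 (53 bp).

5'-TTCCAATGGCCTGCCGGCAGACTGTCAGTCAAGCACGAGCCCAACATATAATG-3'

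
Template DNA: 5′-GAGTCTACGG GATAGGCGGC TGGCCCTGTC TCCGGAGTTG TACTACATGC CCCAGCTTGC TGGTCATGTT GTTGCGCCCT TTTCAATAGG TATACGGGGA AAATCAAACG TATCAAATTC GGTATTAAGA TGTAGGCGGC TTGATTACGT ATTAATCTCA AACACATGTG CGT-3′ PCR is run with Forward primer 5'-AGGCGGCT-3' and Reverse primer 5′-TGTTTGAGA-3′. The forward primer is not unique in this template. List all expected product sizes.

The forward primer AGGCGGCT matches the top strand at positions 14–21, 134–141.
The reverse primer's reverse complement is TCTCAAACA, matching at positions 156–164.
Each forward site pairs with the reverse site to give a product ending at position 164: sizes 151, 31 bp.

151 bp, 31 bp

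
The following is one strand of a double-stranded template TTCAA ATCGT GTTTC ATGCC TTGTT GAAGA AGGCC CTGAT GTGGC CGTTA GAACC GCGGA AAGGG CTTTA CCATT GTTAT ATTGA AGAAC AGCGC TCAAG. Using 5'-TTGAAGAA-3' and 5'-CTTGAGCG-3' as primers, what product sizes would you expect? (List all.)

77 bp, 19 bp

The forward primer TTGAAGAA matches the top strand at positions 24–31, 82–89.
The reverse primer's reverse complement is CGCTCAAG, matching at positions 93–100.
Each forward site pairs with the reverse site to give a product ending at position 100: sizes 77, 19 bp.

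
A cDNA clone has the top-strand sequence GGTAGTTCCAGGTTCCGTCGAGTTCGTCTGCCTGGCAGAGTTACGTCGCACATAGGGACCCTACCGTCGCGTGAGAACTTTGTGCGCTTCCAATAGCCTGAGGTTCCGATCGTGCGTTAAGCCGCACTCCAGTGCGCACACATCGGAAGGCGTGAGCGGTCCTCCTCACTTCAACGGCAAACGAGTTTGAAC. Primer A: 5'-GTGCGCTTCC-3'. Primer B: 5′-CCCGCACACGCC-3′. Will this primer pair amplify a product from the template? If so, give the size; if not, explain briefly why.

Primer B (CCCGCACACGCC) does not match the top strand, and its reverse complement GGCGTGTGCGGG does not match either.
With no annealing site for primer B, no amplification occurs.

No product — primer B has no binding site in the template.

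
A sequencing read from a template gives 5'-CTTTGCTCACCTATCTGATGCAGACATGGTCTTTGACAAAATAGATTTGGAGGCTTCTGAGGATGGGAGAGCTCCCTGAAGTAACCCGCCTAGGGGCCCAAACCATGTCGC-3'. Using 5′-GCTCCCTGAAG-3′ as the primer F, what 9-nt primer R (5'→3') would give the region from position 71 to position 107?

The product's 3' end on the top strand is position 107.
The reverse primer anneals to the top strand over positions 99–107, i.e. to CAAACCATG.
Its sequence written 5'→3' is the reverse complement: CATGGTTTG.

5'-CATGGTTTG-3'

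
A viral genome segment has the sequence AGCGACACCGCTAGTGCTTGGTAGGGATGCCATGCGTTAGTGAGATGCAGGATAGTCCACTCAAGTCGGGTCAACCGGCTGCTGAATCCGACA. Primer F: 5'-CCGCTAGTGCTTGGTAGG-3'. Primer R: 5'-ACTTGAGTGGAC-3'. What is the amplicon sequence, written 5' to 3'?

5'-CCGCTAGTGCTTGGTAGGGATGCCATGCGTTAGTGAGATGCAGGATAGTCCACTCAAGT-3'

Scanning the template, CCGCTAGTGCTTGGTAGG occurs at positions 8–25; this primer anneals to the bottom strand there with its 3' end pointing downstream.
Reverse complement of the reverse primer: GTCCACTCAAGT. This occurs on the top strand at positions 55–66.
The product is the template from position 8 through 66 (59 bp).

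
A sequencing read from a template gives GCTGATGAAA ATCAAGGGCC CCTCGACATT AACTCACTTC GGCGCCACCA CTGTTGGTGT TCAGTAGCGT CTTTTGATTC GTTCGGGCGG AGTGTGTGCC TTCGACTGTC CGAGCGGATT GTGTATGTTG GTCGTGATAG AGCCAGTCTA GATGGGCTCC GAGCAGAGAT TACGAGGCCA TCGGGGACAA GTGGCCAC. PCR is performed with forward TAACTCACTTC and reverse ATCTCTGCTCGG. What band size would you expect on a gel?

141 bp

Scanning the template, TAACTCACTTC occurs at positions 30–40; this primer anneals to the bottom strand there with its 3' end pointing downstream.
The reverse primer's reverse complement is CCGAGCAGAGAT, which matches the template at positions 159–170.
Amplicon spans positions 30–170: 141 bp.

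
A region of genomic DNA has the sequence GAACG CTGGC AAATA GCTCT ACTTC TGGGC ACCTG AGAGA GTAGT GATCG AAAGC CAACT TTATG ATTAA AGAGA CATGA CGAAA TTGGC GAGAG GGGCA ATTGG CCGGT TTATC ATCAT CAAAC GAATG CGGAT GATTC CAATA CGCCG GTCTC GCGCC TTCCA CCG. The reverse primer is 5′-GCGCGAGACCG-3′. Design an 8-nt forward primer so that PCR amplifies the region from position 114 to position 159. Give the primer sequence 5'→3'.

The reverse primer's reverse complement CGGTCTCGCGC matches the template at positions 149–159; the product starts at position 114.
The forward primer is identical to the top strand over positions 114–121: TCATCATC.

5'-TCATCATC-3'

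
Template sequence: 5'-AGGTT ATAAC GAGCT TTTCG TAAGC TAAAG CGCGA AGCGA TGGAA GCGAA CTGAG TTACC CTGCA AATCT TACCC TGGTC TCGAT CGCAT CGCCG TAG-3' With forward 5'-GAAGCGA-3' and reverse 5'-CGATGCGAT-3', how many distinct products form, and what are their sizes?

The forward primer GAAGCGA matches the top strand at positions 34–40, 43–49.
The reverse primer's reverse complement is ATCGCATCG, matching at positions 84–92.
Each forward site pairs with the reverse site to give a product ending at position 92: sizes 59, 50 bp.

Two products: 59 bp, 50 bp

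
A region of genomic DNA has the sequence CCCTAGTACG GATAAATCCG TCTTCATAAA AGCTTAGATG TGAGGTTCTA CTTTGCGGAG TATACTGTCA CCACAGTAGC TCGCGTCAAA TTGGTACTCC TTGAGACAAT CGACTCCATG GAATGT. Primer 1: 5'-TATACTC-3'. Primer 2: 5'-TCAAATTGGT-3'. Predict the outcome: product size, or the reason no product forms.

Primer 1 (TATACTC) has reverse complement GAGTATA, which matches the top strand at positions 58–64; primer 1 anneals to the top strand there with its 3' end pointing upstream toward position 58.
Primer 2 (TCAAATTGGT) matches the top strand directly at positions 86–95; it anneals to the bottom strand with its 3' end pointing downstream toward position 95.
The 3' ends diverge (primer 1 extends toward position 1, primer 2 toward position 126), so the primers never converge on a shared product.

No product — the primers' 3' ends point away from each other.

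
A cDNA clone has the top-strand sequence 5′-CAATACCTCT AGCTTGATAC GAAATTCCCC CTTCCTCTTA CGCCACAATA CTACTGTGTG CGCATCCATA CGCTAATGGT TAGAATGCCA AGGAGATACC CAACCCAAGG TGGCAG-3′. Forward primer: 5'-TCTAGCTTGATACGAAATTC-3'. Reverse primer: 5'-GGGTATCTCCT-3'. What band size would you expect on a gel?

94 bp

Forward primer TCTAGCTTGATACGAAATTC is found on the top strand at positions 8–27.
Reverse complement of the reverse primer: AGGAGATACCC. This occurs on the top strand at positions 91–101.
Amplicon spans positions 8–101: 94 bp.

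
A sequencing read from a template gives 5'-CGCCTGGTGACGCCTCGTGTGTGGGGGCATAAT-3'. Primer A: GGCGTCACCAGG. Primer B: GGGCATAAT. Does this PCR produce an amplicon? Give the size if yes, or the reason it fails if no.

Primer A (GGCGTCACCAGG) has reverse complement CCTGGTGACGCC, which matches the top strand at positions 3–14; primer A anneals to the top strand there with its 3' end pointing upstream toward position 3.
Primer B (GGGCATAAT) matches the top strand directly at positions 25–33; it anneals to the bottom strand with its 3' end pointing downstream toward position 33.
The 3' ends diverge (primer A extends toward position 1, primer B toward position 33), so the primers never converge on a shared product.

No product — the primers' 3' ends point away from each other.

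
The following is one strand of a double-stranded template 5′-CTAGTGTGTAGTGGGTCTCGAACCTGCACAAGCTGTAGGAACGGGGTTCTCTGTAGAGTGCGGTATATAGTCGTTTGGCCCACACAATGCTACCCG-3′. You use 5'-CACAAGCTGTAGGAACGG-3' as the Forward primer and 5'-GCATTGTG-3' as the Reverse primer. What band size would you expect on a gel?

Scanning the template, CACAAGCTGTAGGAACGG occurs at positions 27–44; this primer anneals to the bottom strand there with its 3' end pointing downstream.
Reverse complement of the reverse primer: CACAATGC. This occurs on the top strand at positions 83–90.
The product runs from position 27 to position 90, so its length is 90 − 27 + 1 = 64 bp.

64 bp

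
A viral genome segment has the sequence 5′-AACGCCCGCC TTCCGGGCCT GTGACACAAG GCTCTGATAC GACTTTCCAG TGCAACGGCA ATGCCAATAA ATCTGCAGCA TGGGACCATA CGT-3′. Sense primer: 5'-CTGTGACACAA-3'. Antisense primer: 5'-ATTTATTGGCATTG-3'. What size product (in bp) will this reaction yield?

Forward primer CTGTGACACAA is found on the top strand at positions 19–29.
Reverse complement of the reverse primer: CAATGCCAATAAAT. This occurs on the top strand at positions 59–72.
The product runs from position 19 to position 72, so its length is 72 − 19 + 1 = 54 bp.

54 bp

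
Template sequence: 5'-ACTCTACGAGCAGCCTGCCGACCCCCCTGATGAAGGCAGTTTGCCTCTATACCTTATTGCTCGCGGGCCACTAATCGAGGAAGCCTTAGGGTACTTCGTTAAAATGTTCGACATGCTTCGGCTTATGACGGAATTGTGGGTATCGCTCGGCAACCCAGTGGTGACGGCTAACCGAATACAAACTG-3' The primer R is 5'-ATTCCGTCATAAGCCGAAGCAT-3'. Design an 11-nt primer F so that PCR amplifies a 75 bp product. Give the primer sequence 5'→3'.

The reverse primer's reverse complement ATGCTTCGGCTTATGACGGAAT matches the template at positions 113–134, so the product ends at position 134.
A 75 bp product then starts at position 134 − 75 + 1 = 60.
The forward primer is identical to the top strand there: CTCGCGGGCCA.

5'-CTCGCGGGCCA-3'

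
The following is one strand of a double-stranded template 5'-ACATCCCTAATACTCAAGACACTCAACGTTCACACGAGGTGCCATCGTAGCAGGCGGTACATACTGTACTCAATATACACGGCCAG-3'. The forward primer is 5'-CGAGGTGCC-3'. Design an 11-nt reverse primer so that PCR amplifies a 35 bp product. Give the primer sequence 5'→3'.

5'-GTACAGTATGT-3'

The forward primer binds at positions 35–43, so a 35 bp product ends at position 35 + 35 − 1 = 69.
The reverse primer anneals to the top strand over positions 59–69, i.e. to ACATACTGTAC.
Its sequence written 5'→3' is the reverse complement: GTACAGTATGT.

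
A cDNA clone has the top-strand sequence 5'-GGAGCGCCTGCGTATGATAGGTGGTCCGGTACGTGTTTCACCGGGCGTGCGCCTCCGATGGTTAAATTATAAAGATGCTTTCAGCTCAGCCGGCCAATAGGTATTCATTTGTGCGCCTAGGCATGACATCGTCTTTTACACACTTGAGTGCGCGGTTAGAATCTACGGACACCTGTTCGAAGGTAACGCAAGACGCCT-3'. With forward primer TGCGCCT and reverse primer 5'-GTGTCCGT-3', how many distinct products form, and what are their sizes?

The forward primer TGCGCCT matches the top strand at positions 48–54, 112–118.
The reverse primer's reverse complement is ACGGACAC, matching at positions 165–172.
Each forward site pairs with the reverse site to give a product ending at position 172: sizes 125, 61 bp.

Two products: 125 bp, 61 bp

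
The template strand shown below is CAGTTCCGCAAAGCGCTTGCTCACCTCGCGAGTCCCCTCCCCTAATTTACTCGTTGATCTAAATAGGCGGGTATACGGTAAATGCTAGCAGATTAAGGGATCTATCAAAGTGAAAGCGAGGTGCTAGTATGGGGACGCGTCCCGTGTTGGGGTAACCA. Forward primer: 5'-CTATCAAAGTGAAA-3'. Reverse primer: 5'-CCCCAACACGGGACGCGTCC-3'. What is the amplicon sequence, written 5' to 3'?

Forward primer CTATCAAAGTGAAA is found on the top strand at positions 102–115.
Taking the reverse complement of CCCCAACACGGGACGCGTCC gives GGACGCGTCCCGTGTTGGGG, found at positions 133–152 on the template; the primer anneals here to the top strand with its 3' end pointing upstream.
The product is the template from position 102 through 152 (51 bp).

5'-CTATCAAAGTGAAAGCGAGGTGCTAGTATGGGGACGCGTCCCGTGTTGGGG-3'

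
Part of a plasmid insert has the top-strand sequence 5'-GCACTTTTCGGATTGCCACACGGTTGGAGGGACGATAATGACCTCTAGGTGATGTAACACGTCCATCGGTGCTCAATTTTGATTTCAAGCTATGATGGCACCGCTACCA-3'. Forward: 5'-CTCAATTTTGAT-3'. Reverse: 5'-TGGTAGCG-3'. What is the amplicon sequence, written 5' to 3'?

The forward primer matches the template at positions 72–83.
Reverse complement of the reverse primer: CGCTACCA. This occurs on the top strand at positions 102–109.
The product is the template from position 72 through 109 (38 bp).

5'-CTCAATTTTGATTTCAAGCTATGATGGCACCGCTACCA-3'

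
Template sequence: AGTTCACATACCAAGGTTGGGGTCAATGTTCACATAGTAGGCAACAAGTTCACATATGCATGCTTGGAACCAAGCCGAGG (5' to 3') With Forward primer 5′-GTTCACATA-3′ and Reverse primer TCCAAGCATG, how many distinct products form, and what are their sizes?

The forward primer GTTCACATA matches the top strand at positions 2–10, 28–36, 48–56.
The reverse primer's reverse complement is CATGCTTGGA, matching at positions 59–68.
Each forward site pairs with the reverse site to give a product ending at position 68: sizes 67, 41, 21 bp.

Three products: 67 bp, 41 bp, 21 bp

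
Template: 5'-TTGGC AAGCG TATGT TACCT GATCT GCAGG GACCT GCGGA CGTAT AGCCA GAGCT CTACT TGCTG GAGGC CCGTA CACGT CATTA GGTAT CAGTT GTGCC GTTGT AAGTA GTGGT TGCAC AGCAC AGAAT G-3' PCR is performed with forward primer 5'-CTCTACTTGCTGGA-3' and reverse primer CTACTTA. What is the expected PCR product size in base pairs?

58 bp

Scanning the template, CTCTACTTGCTGGA occurs at positions 54–67; this primer anneals to the bottom strand there with its 3' end pointing downstream.
Taking the reverse complement of CTACTTA gives TAAGTAG, found at positions 105–111 on the template; the primer anneals here to the top strand with its 3' end pointing upstream.
Amplicon spans positions 54–111: 58 bp.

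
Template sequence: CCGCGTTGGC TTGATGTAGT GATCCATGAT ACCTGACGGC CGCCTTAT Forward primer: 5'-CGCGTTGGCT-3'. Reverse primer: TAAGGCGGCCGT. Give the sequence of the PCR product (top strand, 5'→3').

5'-CGCGTTGGCTTGATGTAGTGATCCATGATACCTGACGGCCGCCTTA-3'

The forward primer matches the template at positions 2–11.
Taking the reverse complement of TAAGGCGGCCGT gives ACGGCCGCCTTA, found at positions 36–47 on the template; the primer anneals here to the top strand with its 3' end pointing upstream.
The product is the template from position 2 through 47 (46 bp).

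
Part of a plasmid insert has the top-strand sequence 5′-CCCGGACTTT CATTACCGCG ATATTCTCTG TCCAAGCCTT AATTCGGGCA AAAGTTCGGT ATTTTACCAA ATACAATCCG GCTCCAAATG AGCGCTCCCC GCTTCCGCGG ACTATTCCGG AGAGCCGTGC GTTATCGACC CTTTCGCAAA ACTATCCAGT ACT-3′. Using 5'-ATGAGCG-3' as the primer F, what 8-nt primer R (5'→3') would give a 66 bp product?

The forward primer binds at positions 88–94, so a 66 bp product ends at position 88 + 66 − 1 = 153.
The reverse primer anneals to the top strand over positions 146–153, i.e. to GCAAAACT.
Its sequence written 5'→3' is the reverse complement: AGTTTTGC.

5'-AGTTTTGC-3'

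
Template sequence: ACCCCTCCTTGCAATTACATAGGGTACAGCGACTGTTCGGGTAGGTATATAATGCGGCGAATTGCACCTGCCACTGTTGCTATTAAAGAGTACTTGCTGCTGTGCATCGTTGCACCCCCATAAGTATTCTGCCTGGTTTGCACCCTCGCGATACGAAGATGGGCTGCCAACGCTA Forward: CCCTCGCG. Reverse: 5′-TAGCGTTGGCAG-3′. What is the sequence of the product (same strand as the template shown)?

5'-CCCTCGCGATACGAAGATGGGCTGCCAACGCTA-3'

The forward primer matches the template at positions 143–150.
Taking the reverse complement of TAGCGTTGGCAG gives CTGCCAACGCTA, found at positions 164–175 on the template; the primer anneals here to the top strand with its 3' end pointing upstream.
The product is the template from position 143 through 175 (33 bp).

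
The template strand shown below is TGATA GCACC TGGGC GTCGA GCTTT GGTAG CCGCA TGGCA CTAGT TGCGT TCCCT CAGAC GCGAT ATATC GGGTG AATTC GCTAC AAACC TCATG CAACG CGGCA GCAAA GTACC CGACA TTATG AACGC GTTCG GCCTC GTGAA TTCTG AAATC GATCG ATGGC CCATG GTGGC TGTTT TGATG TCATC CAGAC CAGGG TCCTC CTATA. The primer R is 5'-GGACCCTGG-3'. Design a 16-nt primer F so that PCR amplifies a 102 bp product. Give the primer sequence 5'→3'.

The reverse primer's reverse complement CCAGGGTCC matches the template at positions 195–203, so the product ends at position 203.
A 102 bp product then starts at position 203 − 102 + 1 = 102.
The forward primer is identical to the top strand there: GGCAGCAAAGTACCCG.

5'-GGCAGCAAAGTACCCG-3'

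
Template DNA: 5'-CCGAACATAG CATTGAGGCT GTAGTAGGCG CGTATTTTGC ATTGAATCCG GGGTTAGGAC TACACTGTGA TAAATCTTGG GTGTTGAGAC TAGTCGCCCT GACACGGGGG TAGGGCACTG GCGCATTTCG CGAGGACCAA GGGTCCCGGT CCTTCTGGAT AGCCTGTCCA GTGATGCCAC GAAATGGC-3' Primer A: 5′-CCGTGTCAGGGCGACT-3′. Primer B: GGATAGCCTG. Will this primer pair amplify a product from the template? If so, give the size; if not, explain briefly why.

No product — the primers' 3' ends point away from each other.

Primer A (CCGTGTCAGGGCGACT) has reverse complement AGTCGCCCTGACACGG, which matches the top strand at positions 92–107; primer A anneals to the top strand there with its 3' end pointing upstream toward position 92.
Primer B (GGATAGCCTG) matches the top strand directly at positions 157–166; it anneals to the bottom strand with its 3' end pointing downstream toward position 166.
The 3' ends diverge (primer A extends toward position 1, primer B toward position 188), so the primers never converge on a shared product.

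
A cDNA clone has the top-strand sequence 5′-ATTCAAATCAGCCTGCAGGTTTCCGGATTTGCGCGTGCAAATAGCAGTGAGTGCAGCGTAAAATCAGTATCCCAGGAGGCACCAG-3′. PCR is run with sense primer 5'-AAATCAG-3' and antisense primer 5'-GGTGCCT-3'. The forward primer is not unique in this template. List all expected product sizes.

79 bp, 23 bp

The forward primer AAATCAG matches the top strand at positions 5–11, 61–67.
The reverse primer's reverse complement is AGGCACC, matching at positions 77–83.
Each forward site pairs with the reverse site to give a product ending at position 83: sizes 79, 23 bp.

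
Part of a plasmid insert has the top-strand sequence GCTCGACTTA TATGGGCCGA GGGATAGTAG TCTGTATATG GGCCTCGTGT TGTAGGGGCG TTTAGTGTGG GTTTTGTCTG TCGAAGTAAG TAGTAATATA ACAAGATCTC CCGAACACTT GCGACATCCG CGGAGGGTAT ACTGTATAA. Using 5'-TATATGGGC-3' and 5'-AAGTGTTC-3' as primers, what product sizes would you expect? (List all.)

The forward primer TATATGGGC matches the top strand at positions 9–17, 35–43.
The reverse primer's reverse complement is GAACACTT, matching at positions 113–120.
Each forward site pairs with the reverse site to give a product ending at position 120: sizes 112, 86 bp.

112 bp, 86 bp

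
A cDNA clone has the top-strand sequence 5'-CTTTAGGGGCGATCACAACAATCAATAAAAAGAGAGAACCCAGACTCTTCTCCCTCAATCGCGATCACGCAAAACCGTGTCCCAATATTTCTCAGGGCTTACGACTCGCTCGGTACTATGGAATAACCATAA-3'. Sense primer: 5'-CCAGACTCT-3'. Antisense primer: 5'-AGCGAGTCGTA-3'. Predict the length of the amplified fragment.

Scanning the template, CCAGACTCT occurs at positions 40–48; this primer anneals to the bottom strand there with its 3' end pointing downstream.
Taking the reverse complement of AGCGAGTCGTA gives TACGACTCGCT, found at positions 100–110 on the template; the primer anneals here to the top strand with its 3' end pointing upstream.
The product runs from position 40 to position 110, so its length is 110 − 40 + 1 = 71 bp.

71 bp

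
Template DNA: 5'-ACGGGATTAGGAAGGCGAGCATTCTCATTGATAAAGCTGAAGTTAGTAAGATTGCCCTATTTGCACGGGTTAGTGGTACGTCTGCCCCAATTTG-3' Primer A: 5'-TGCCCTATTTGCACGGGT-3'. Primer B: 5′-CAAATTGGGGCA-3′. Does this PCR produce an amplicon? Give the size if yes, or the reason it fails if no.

Yes — a 42 bp product.

Primer A (TGCCCTATTTGCACGGGT) matches the top strand at positions 53–70; it acts as a forward primer.
Primer B's reverse complement is TGCCCCAATTTG, matching the top strand at positions 83–94; it acts as a reverse primer.
The 3' ends face each other across positions 53–94, giving a 42 bp product.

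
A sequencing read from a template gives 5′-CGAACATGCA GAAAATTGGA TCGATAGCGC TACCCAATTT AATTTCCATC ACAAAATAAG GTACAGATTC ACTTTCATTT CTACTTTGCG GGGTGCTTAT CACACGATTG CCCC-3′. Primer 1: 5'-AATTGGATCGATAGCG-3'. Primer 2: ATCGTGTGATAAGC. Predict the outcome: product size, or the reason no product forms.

Yes — a 95 bp product.

Primer 1 (AATTGGATCGATAGCG) matches the top strand at positions 14–29; it acts as a forward primer.
Primer 2's reverse complement is GCTTATCACACGAT, matching the top strand at positions 95–108; it acts as a reverse primer.
The 3' ends face each other across positions 14–108, giving a 95 bp product.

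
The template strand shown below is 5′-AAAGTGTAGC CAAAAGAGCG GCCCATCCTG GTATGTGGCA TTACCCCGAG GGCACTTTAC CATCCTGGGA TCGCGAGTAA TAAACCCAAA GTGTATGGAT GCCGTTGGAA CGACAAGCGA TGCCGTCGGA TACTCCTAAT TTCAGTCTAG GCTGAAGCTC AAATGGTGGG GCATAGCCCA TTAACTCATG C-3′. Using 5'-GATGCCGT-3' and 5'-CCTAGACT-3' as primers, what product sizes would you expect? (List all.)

The forward primer GATGCCGT matches the top strand at positions 98–105, 119–126.
The reverse primer's reverse complement is AGTCTAGG, matching at positions 144–151.
Each forward site pairs with the reverse site to give a product ending at position 151: sizes 54, 33 bp.

54 bp, 33 bp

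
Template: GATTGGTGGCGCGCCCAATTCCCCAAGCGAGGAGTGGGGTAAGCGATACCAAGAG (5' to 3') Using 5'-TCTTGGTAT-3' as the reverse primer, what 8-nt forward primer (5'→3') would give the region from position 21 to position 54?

The reverse primer's reverse complement ATACCAAGA matches the template at positions 46–54; the product starts at position 21.
The forward primer is identical to the top strand over positions 21–28: CCCCAAGC.

5'-CCCCAAGC-3'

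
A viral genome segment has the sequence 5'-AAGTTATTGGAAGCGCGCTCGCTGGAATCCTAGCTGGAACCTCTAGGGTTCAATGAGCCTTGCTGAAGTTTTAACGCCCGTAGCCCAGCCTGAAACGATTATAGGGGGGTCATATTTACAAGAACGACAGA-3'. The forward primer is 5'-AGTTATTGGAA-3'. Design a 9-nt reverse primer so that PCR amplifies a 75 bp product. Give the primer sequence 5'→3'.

The forward primer binds at positions 2–12, so a 75 bp product ends at position 2 + 75 − 1 = 76.
The reverse primer anneals to the top strand over positions 68–76, i.e. to GTTTTAACG.
Its sequence written 5'→3' is the reverse complement: CGTTAAAAC.

5'-CGTTAAAAC-3'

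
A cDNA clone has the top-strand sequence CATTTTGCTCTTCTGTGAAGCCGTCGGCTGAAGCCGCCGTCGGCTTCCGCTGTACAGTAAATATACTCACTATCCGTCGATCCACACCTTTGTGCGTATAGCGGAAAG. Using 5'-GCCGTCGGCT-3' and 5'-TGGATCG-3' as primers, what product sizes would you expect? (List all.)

The forward primer GCCGTCGGCT matches the top strand at positions 20–29, 36–45.
The reverse primer's reverse complement is CGATCCA, matching at positions 78–84.
Each forward site pairs with the reverse site to give a product ending at position 84: sizes 65, 49 bp.

65 bp, 49 bp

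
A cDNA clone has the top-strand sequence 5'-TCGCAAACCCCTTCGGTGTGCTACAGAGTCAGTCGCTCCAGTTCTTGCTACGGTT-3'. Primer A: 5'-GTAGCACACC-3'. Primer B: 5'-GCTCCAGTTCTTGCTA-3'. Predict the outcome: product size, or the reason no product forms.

No product — the primers' 3' ends point away from each other.

Primer A (GTAGCACACC) has reverse complement GGTGTGCTAC, which matches the top strand at positions 15–24; primer A anneals to the top strand there with its 3' end pointing upstream toward position 15.
Primer B (GCTCCAGTTCTTGCTA) matches the top strand directly at positions 35–50; it anneals to the bottom strand with its 3' end pointing downstream toward position 50.
The 3' ends diverge (primer A extends toward position 1, primer B toward position 55), so the primers never converge on a shared product.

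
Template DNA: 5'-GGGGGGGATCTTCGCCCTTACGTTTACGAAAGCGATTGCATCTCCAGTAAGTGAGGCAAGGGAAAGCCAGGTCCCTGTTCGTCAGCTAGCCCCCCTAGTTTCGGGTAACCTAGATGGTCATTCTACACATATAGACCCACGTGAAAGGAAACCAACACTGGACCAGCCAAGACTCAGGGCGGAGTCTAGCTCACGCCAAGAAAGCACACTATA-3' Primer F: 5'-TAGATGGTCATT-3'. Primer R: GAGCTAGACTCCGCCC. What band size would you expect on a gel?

82 bp

The forward primer matches the template at positions 111–122.
Reverse complement of the reverse primer: GGGCGGAGTCTAGCTC. This occurs on the top strand at positions 177–192.
Amplicon spans positions 111–192: 82 bp.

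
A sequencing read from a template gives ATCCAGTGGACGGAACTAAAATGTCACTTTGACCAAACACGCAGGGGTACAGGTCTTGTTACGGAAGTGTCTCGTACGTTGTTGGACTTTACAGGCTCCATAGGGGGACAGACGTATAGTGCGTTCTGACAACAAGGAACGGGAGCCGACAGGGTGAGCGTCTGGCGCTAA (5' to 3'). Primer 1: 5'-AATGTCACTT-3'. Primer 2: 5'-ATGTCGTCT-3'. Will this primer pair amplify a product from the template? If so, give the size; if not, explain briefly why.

No product — primer 2 has no binding site in the template.

Primer 2 (ATGTCGTCT) does not match the top strand, and its reverse complement AGACGACAT does not match either.
With no annealing site for primer 2, no amplification occurs.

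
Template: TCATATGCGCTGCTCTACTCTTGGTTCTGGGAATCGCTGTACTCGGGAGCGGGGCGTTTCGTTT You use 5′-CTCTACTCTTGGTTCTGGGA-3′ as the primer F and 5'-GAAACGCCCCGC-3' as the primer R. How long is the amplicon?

Scanning the template, CTCTACTCTTGGTTCTGGGA occurs at positions 13–32; this primer anneals to the bottom strand there with its 3' end pointing downstream.
Taking the reverse complement of GAAACGCCCCGC gives GCGGGGCGTTTC, found at positions 49–60 on the template; the primer anneals here to the top strand with its 3' end pointing upstream.
The product runs from position 13 to position 60, so its length is 60 − 13 + 1 = 48 bp.

48 bp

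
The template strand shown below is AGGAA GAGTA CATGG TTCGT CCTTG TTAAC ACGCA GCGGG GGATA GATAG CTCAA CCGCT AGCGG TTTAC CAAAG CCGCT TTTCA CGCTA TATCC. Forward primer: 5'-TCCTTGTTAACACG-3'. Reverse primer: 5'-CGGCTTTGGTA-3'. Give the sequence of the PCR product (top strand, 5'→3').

Scanning the template, TCCTTGTTAACACG occurs at positions 20–33; this primer anneals to the bottom strand there with its 3' end pointing downstream.
The reverse primer's reverse complement is TACCAAAGCCG, which matches the template at positions 68–78.
The product is the template from position 20 through 78 (59 bp).

5'-TCCTTGTTAACACGCAGCGGGGGATAGATAGCTCAACCGCTAGCGGTTTACCAAAGCCG-3'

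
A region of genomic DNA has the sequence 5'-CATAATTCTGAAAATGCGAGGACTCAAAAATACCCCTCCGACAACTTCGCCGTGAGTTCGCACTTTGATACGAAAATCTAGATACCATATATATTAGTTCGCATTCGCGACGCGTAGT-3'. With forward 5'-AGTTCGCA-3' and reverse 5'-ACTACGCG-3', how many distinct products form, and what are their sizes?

The forward primer AGTTCGCA matches the top strand at positions 55–62, 96–103.
The reverse primer's reverse complement is CGCGTAGT, matching at positions 111–118.
Each forward site pairs with the reverse site to give a product ending at position 118: sizes 64, 23 bp.

Two products: 64 bp, 23 bp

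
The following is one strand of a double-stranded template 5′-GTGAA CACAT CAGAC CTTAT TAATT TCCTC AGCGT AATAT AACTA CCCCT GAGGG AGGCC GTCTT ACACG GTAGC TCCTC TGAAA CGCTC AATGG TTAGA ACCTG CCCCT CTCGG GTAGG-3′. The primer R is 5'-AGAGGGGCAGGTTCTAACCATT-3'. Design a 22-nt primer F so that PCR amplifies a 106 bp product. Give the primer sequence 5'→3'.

5'-ACATCAGACCTTATTAATTTCC-3'

The reverse primer's reverse complement AATGGTTAGAACCTGCCCCTCT matches the template at positions 91–112, so the product ends at position 112.
A 106 bp product then starts at position 112 − 106 + 1 = 7.
The forward primer is identical to the top strand there: ACATCAGACCTTATTAATTTCC.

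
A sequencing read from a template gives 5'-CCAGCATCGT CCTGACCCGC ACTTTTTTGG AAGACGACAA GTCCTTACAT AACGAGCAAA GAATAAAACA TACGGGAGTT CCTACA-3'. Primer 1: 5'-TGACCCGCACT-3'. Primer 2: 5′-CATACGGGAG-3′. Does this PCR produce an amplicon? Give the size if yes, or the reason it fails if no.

Primer 1 (TGACCCGCACT) matches the top strand at positions 13–23 (3' end points downstream).
Primer 2 (CATACGGGAG) also matches the top strand directly, at positions 69–78 — its reverse complement CTCCCGTATG is not present.
Both primers anneal to the bottom strand with 3' ends pointing the same way, so neither can prime synthesis back toward the other.

No product — both primers anneal to the same strand and extend in the same direction.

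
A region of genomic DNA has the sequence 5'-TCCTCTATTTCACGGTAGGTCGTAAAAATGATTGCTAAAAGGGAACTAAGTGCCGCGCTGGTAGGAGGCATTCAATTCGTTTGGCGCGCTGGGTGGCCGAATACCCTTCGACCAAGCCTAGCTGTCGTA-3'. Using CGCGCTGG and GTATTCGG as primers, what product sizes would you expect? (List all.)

The forward primer CGCGCTGG matches the top strand at positions 54–61, 85–92.
The reverse primer's reverse complement is CCGAATAC, matching at positions 97–104.
Each forward site pairs with the reverse site to give a product ending at position 104: sizes 51, 20 bp.

51 bp, 20 bp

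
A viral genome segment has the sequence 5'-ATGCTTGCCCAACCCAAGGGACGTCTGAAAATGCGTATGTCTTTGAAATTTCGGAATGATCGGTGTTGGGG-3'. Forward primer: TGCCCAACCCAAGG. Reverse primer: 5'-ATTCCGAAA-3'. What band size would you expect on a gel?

Forward primer TGCCCAACCCAAGG is found on the top strand at positions 6–19.
The reverse primer's reverse complement is TTTCGGAAT, which matches the template at positions 49–57.
The product runs from position 6 to position 57, so its length is 57 − 6 + 1 = 52 bp.

52 bp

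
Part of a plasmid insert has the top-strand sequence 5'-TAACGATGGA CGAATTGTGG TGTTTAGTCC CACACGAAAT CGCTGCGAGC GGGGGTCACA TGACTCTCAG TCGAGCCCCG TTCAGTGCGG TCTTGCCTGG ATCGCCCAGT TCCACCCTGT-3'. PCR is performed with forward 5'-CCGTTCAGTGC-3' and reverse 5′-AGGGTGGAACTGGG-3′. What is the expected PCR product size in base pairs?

41 bp

The forward primer matches the template at positions 78–88.
Taking the reverse complement of AGGGTGGAACTGGG gives CCCAGTTCCACCCT, found at positions 105–118 on the template; the primer anneals here to the top strand with its 3' end pointing upstream.
Amplicon spans positions 78–118: 41 bp.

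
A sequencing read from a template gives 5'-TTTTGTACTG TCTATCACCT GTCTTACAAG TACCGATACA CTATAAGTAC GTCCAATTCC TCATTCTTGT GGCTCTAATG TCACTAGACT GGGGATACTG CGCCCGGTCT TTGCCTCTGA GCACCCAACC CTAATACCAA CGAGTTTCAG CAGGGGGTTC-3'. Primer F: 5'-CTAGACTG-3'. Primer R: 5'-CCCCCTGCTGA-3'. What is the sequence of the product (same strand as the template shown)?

Forward primer CTAGACTG is found on the top strand at positions 84–91.
Reverse complement of the reverse primer: TCAGCAGGGGG. This occurs on the top strand at positions 147–157.
The product is the template from position 84 through 157 (74 bp).

5'-CTAGACTGGGGATACTGCGCCCGGTCTTTGCCTCTGAGCACCCAACCCTAATACCAACGAGTTTCAGCAGGGGG-3'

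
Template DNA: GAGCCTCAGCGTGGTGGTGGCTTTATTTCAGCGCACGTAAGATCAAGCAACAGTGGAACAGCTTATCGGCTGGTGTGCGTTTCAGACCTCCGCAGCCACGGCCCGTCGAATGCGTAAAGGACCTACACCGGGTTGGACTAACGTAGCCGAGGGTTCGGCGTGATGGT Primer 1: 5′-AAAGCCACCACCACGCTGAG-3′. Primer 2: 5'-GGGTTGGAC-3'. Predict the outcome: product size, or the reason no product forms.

Primer 1 (AAAGCCACCACCACGCTGAG) has reverse complement CTCAGCGTGGTGGTGGCTTT, which matches the top strand at positions 5–24; primer 1 anneals to the top strand there with its 3' end pointing upstream toward position 5.
Primer 2 (GGGTTGGAC) matches the top strand directly at positions 130–138; it anneals to the bottom strand with its 3' end pointing downstream toward position 138.
The 3' ends diverge (primer 1 extends toward position 1, primer 2 toward position 167), so the primers never converge on a shared product.

No product — the primers' 3' ends point away from each other.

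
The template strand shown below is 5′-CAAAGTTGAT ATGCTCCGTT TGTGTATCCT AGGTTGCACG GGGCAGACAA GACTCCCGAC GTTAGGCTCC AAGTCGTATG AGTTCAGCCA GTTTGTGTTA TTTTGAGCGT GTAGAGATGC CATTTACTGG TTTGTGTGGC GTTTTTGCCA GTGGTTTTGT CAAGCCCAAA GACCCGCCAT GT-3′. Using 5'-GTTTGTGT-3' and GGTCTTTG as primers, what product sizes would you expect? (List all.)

157 bp, 84 bp, 45 bp

The forward primer GTTTGTGT matches the top strand at positions 18–25, 91–98, 130–137.
The reverse primer's reverse complement is CAAAGACC, matching at positions 167–174.
Each forward site pairs with the reverse site to give a product ending at position 174: sizes 157, 84, 45 bp.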